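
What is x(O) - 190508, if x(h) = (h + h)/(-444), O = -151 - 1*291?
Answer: -21146167/111 ≈ -1.9051e+5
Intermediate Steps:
O = -442 (O = -151 - 291 = -442)
x(h) = -h/222 (x(h) = (2*h)*(-1/444) = -h/222)
x(O) - 190508 = -1/222*(-442) - 190508 = 221/111 - 190508 = -21146167/111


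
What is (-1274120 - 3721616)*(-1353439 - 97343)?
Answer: 7247723865552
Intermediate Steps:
(-1274120 - 3721616)*(-1353439 - 97343) = -4995736*(-1450782) = 7247723865552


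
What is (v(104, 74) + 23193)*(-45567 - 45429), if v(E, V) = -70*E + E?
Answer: -1457482932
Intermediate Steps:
v(E, V) = -69*E
(v(104, 74) + 23193)*(-45567 - 45429) = (-69*104 + 23193)*(-45567 - 45429) = (-7176 + 23193)*(-90996) = 16017*(-90996) = -1457482932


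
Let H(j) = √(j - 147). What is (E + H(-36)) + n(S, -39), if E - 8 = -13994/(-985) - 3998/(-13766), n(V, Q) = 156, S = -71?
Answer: 1210169537/6779755 + I*√183 ≈ 178.5 + 13.528*I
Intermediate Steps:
E = 152527757/6779755 (E = 8 + (-13994/(-985) - 3998/(-13766)) = 8 + (-13994*(-1/985) - 3998*(-1/13766)) = 8 + (13994/985 + 1999/6883) = 8 + 98289717/6779755 = 152527757/6779755 ≈ 22.498)
H(j) = √(-147 + j)
(E + H(-36)) + n(S, -39) = (152527757/6779755 + √(-147 - 36)) + 156 = (152527757/6779755 + √(-183)) + 156 = (152527757/6779755 + I*√183) + 156 = 1210169537/6779755 + I*√183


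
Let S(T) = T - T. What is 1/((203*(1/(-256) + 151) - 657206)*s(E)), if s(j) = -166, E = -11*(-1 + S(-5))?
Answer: 128/13313014993 ≈ 9.6147e-9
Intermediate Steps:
S(T) = 0
E = 11 (E = -11*(-1 + 0) = -11*(-1) = 11)
1/((203*(1/(-256) + 151) - 657206)*s(E)) = 1/(203*(1/(-256) + 151) - 657206*(-166)) = -1/166/(203*(-1/256 + 151) - 657206) = -1/166/(203*(38655/256) - 657206) = -1/166/(7846965/256 - 657206) = -1/166/(-160397771/256) = -256/160397771*(-1/166) = 128/13313014993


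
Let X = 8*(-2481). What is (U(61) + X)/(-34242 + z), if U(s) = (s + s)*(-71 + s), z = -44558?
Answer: 5267/19700 ≈ 0.26736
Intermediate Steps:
U(s) = 2*s*(-71 + s) (U(s) = (2*s)*(-71 + s) = 2*s*(-71 + s))
X = -19848
(U(61) + X)/(-34242 + z) = (2*61*(-71 + 61) - 19848)/(-34242 - 44558) = (2*61*(-10) - 19848)/(-78800) = (-1220 - 19848)*(-1/78800) = -21068*(-1/78800) = 5267/19700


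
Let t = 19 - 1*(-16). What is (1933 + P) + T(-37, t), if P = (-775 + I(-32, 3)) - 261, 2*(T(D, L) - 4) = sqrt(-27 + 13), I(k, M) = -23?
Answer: 878 + I*sqrt(14)/2 ≈ 878.0 + 1.8708*I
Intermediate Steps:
t = 35 (t = 19 + 16 = 35)
T(D, L) = 4 + I*sqrt(14)/2 (T(D, L) = 4 + sqrt(-27 + 13)/2 = 4 + sqrt(-14)/2 = 4 + (I*sqrt(14))/2 = 4 + I*sqrt(14)/2)
P = -1059 (P = (-775 - 23) - 261 = -798 - 261 = -1059)
(1933 + P) + T(-37, t) = (1933 - 1059) + (4 + I*sqrt(14)/2) = 874 + (4 + I*sqrt(14)/2) = 878 + I*sqrt(14)/2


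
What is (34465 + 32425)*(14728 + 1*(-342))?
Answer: 962279540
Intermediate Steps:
(34465 + 32425)*(14728 + 1*(-342)) = 66890*(14728 - 342) = 66890*14386 = 962279540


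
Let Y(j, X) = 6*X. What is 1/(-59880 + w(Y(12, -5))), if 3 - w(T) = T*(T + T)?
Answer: -1/61677 ≈ -1.6214e-5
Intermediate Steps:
w(T) = 3 - 2*T**2 (w(T) = 3 - T*(T + T) = 3 - T*2*T = 3 - 2*T**2)
1/(-59880 + w(Y(12, -5))) = 1/(-59880 + (3 - 2*(6*(-5))**2)) = 1/(-59880 + (3 - 2*(-30)**2)) = 1/(-59880 + (3 - 2*900)) = 1/(-59880 + (3 - 1800)) = 1/(-59880 - 1797) = 1/(-61677) = -1/61677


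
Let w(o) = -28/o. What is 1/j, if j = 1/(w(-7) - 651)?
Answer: -647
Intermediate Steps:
j = -1/647 (j = 1/(-28/(-7) - 651) = 1/(-28*(-⅐) - 651) = 1/(4 - 651) = 1/(-647) = -1/647 ≈ -0.0015456)
1/j = 1/(-1/647) = -647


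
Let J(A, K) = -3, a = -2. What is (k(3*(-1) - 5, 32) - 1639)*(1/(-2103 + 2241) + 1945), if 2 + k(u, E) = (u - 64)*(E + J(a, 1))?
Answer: -333634873/46 ≈ -7.2529e+6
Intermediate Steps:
k(u, E) = -2 + (-64 + u)*(-3 + E) (k(u, E) = -2 + (u - 64)*(E - 3) = -2 + (-64 + u)*(-3 + E))
(k(3*(-1) - 5, 32) - 1639)*(1/(-2103 + 2241) + 1945) = ((190 - 64*32 - 3*(3*(-1) - 5) + 32*(3*(-1) - 5)) - 1639)*(1/(-2103 + 2241) + 1945) = ((190 - 2048 - 3*(-3 - 5) + 32*(-3 - 5)) - 1639)*(1/138 + 1945) = ((190 - 2048 - 3*(-8) + 32*(-8)) - 1639)*(1/138 + 1945) = ((190 - 2048 + 24 - 256) - 1639)*(268411/138) = (-2090 - 1639)*(268411/138) = -3729*268411/138 = -333634873/46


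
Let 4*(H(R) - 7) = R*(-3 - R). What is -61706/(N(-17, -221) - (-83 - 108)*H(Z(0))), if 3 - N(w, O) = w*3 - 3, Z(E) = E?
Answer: -30853/697 ≈ -44.265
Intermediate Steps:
N(w, O) = 6 - 3*w (N(w, O) = 3 - (w*3 - 3) = 3 - (3*w - 3) = 3 - (-3 + 3*w) = 3 + (3 - 3*w) = 6 - 3*w)
H(R) = 7 + R*(-3 - R)/4 (H(R) = 7 + (R*(-3 - R))/4 = 7 + R*(-3 - R)/4)
-61706/(N(-17, -221) - (-83 - 108)*H(Z(0))) = -61706/((6 - 3*(-17)) - (-83 - 108)*(7 - ¾*0 - ¼*0²)) = -61706/((6 + 51) - (-191)*(7 + 0 - ¼*0)) = -61706/(57 - (-191)*(7 + 0 + 0)) = -61706/(57 - (-191)*7) = -61706/(57 - 1*(-1337)) = -61706/(57 + 1337) = -61706/1394 = -61706*1/1394 = -30853/697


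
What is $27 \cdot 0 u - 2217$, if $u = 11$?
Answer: $-2217$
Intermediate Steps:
$27 \cdot 0 u - 2217 = 27 \cdot 0 \cdot 11 - 2217 = 0 \cdot 11 - 2217 = 0 - 2217 = -2217$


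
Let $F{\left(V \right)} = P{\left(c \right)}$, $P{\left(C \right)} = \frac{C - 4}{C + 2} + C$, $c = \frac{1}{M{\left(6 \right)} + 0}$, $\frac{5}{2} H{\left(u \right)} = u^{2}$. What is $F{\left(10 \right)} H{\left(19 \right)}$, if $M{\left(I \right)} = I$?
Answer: $- \frac{9025}{39} \approx -231.41$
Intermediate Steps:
$H{\left(u \right)} = \frac{2 u^{2}}{5}$
$c = \frac{1}{6}$ ($c = \frac{1}{6 + 0} = \frac{1}{6} \approx 0.16667$)
$P{\left(C \right)} = C + \frac{-4 + C}{2 + C}$ ($P{\left(C \right)} = \frac{-4 + C}{2 + C} + C = C + \frac{-4 + C}{2 + C}$)
$F{\left(V \right)} = - \frac{125}{78}$ ($F{\left(V \right)} = \frac{-4 + \left(\frac{1}{6}\right)^{2} + 3 \cdot \frac{1}{6}}{2 + \frac{1}{6}} = \frac{-4 + \frac{1}{36} + \frac{1}{2}}{\frac{13}{6}} = \frac{6}{13} \left(- \frac{125}{36}\right) = - \frac{125}{78}$)
$F{\left(10 \right)} H{\left(19 \right)} = - \frac{125 \frac{2 \cdot 19^{2}}{5}}{78} = - \frac{125 \cdot \frac{2}{5} \cdot 361}{78} = \left(- \frac{125}{78}\right) \frac{722}{5} = - \frac{9025}{39}$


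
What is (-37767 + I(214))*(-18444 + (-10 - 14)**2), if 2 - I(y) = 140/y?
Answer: 72203247900/107 ≈ 6.7480e+8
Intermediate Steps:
I(y) = 2 - 140/y
(-37767 + I(214))*(-18444 + (-10 - 14)**2) = (-37767 + (2 - 140/214))*(-18444 + (-10 - 14)**2) = (-37767 + (2 - 140*1/214))*(-18444 + (-24)**2) = (-37767 + (2 - 70/107))*(-18444 + 576) = (-37767 + 144/107)*(-17868) = -4040925/107*(-17868) = 72203247900/107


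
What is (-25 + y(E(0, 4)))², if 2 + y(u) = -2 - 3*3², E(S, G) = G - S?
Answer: 3136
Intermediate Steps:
y(u) = -31 (y(u) = -2 + (-2 - 3*3²) = -2 + (-2 - 3*9) = -2 + (-2 - 27) = -2 - 29 = -31)
(-25 + y(E(0, 4)))² = (-25 - 31)² = (-56)² = 3136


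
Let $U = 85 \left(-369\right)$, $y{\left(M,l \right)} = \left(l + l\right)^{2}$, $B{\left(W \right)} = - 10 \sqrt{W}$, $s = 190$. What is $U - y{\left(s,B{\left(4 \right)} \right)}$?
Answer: $-32965$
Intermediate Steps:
$y{\left(M,l \right)} = 4 l^{2}$ ($y{\left(M,l \right)} = \left(2 l\right)^{2} = 4 l^{2}$)
$U = -31365$
$U - y{\left(s,B{\left(4 \right)} \right)} = -31365 - 4 \left(- 10 \sqrt{4}\right)^{2} = -31365 - 4 \left(\left(-10\right) 2\right)^{2} = -31365 - 4 \left(-20\right)^{2} = -31365 - 4 \cdot 400 = -31365 - 1600 = -32965$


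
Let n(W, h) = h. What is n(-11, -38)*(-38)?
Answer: 1444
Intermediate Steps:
n(-11, -38)*(-38) = -38*(-38) = 1444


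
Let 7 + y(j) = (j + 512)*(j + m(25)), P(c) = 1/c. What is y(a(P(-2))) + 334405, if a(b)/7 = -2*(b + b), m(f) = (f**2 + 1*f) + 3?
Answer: 685240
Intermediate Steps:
m(f) = 3 + f + f**2 (m(f) = (f**2 + f) + 3 = (f + f**2) + 3 = 3 + f + f**2)
a(b) = -28*b (a(b) = 7*(-2*(b + b)) = 7*(-4*b) = -28*b)
y(j) = -7 + (512 + j)*(653 + j) (y(j) = -7 + (j + 512)*(j + (3 + 25 + 25**2)) = -7 + (512 + j)*(j + (3 + 25 + 625)) = -7 + (512 + j)*(j + 653) = -7 + (512 + j)*(653 + j))
y(a(P(-2))) + 334405 = (334329 + (-28/(-2))**2 + 1165*(-28/(-2))) + 334405 = (334329 + (-28*(-1/2))**2 + 1165*(-28*(-1/2))) + 334405 = (334329 + 14**2 + 1165*14) + 334405 = (334329 + 196 + 16310) + 334405 = 350835 + 334405 = 685240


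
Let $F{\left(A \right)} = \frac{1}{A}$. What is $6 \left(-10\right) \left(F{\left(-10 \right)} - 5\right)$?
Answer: $306$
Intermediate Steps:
$6 \left(-10\right) \left(F{\left(-10 \right)} - 5\right) = 6 \left(-10\right) \left(\frac{1}{-10} - 5\right) = - 60 \left(- \frac{1}{10} - 5\right) = \left(-60\right) \left(- \frac{51}{10}\right) = 306$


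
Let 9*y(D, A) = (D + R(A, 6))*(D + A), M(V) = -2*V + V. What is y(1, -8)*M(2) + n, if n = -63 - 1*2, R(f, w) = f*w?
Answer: -1243/9 ≈ -138.11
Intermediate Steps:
M(V) = -V
n = -65 (n = -63 - 2 = -65)
y(D, A) = (A + D)*(D + 6*A)/9 (y(D, A) = ((D + A*6)*(D + A))/9 = ((D + 6*A)*(A + D))/9 = ((A + D)*(D + 6*A))/9 = (A + D)*(D + 6*A)/9)
y(1, -8)*M(2) + n = ((1/9)*1**2 + (2/3)*(-8)**2 + (7/9)*(-8)*1)*(-1*2) - 65 = ((1/9)*1 + (2/3)*64 - 56/9)*(-2) - 65 = (1/9 + 128/3 - 56/9)*(-2) - 65 = (329/9)*(-2) - 65 = -658/9 - 65 = -1243/9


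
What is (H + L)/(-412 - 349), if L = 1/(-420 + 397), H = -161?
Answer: 3704/17503 ≈ 0.21162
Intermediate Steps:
L = -1/23 (L = 1/(-23) = -1/23 ≈ -0.043478)
(H + L)/(-412 - 349) = (-161 - 1/23)/(-412 - 349) = -3704/23/(-761) = -3704/23*(-1/761) = 3704/17503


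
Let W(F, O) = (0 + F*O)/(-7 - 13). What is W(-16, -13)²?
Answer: 2704/25 ≈ 108.16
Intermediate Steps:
W(F, O) = -F*O/20 (W(F, O) = (F*O)/(-20) = (F*O)*(-1/20) = -F*O/20)
W(-16, -13)² = (-1/20*(-16)*(-13))² = (-52/5)² = 2704/25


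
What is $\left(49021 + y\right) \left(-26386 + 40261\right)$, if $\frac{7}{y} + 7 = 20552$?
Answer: $\frac{399257664900}{587} \approx 6.8017 \cdot 10^{8}$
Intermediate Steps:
$y = \frac{1}{2935}$ ($y = \frac{7}{-7 + 20552} = \frac{7}{20545} = 7 \cdot \frac{1}{20545} = \frac{1}{2935} \approx 0.00034072$)
$\left(49021 + y\right) \left(-26386 + 40261\right) = \left(49021 + \frac{1}{2935}\right) \left(-26386 + 40261\right) = \frac{143876636}{2935} \cdot 13875 = \frac{399257664900}{587}$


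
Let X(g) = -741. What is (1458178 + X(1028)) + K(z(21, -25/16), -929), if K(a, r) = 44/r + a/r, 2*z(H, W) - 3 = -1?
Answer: 1353958928/929 ≈ 1.4574e+6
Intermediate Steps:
z(H, W) = 1 (z(H, W) = 3/2 + (½)*(-1) = 3/2 - ½ = 1)
(1458178 + X(1028)) + K(z(21, -25/16), -929) = (1458178 - 741) + (44 + 1)/(-929) = 1457437 - 1/929*45 = 1457437 - 45/929 = 1353958928/929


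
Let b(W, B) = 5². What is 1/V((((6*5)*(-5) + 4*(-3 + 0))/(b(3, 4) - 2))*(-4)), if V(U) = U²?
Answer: 529/419904 ≈ 0.0012598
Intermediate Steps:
b(W, B) = 25
1/V((((6*5)*(-5) + 4*(-3 + 0))/(b(3, 4) - 2))*(-4)) = 1/(((((6*5)*(-5) + 4*(-3 + 0))/(25 - 2))*(-4))²) = 1/((((30*(-5) + 4*(-3))/23)*(-4))²) = 1/((((-150 - 12)*(1/23))*(-4))²) = 1/((-162*1/23*(-4))²) = 1/((-162/23*(-4))²) = 1/((648/23)²) = 1/(419904/529) = 529/419904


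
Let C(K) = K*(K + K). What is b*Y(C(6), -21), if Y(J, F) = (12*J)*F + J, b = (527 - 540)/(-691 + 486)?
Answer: -234936/205 ≈ -1146.0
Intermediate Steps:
C(K) = 2*K² (C(K) = K*(2*K) = 2*K²)
b = 13/205 (b = -13/(-205) = -13*(-1/205) = 13/205 ≈ 0.063415)
Y(J, F) = J + 12*F*J (Y(J, F) = 12*F*J + J = J + 12*F*J)
b*Y(C(6), -21) = 13*((2*6²)*(1 + 12*(-21)))/205 = 13*((2*36)*(1 - 252))/205 = 13*(72*(-251))/205 = (13/205)*(-18072) = -234936/205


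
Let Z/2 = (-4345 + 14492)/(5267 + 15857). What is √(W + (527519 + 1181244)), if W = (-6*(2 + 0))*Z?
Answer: √47655303147401/5281 ≈ 1307.2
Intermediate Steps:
Z = 10147/10562 (Z = 2*((-4345 + 14492)/(5267 + 15857)) = 2*(10147/21124) = 10147/10562 ≈ 0.96071)
W = -60882/5281 (W = -6*(2 + 0)*(10147/10562) = -6*2*(10147/10562) = -12*10147/10562 = -60882/5281 ≈ -11.529)
√(W + (527519 + 1181244)) = √(-60882/5281 + (527519 + 1181244)) = √(-60882/5281 + 1708763) = √(9023916521/5281) = √47655303147401/5281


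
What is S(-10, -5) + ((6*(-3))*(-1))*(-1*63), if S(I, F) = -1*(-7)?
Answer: -1127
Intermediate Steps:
S(I, F) = 7
S(-10, -5) + ((6*(-3))*(-1))*(-1*63) = 7 + ((6*(-3))*(-1))*(-1*63) = 7 - 18*(-1)*(-63) = 7 + 18*(-63) = 7 - 1134 = -1127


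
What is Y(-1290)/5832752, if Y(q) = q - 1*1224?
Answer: -1257/2916376 ≈ -0.00043101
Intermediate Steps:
Y(q) = -1224 + q (Y(q) = q - 1224 = -1224 + q)
Y(-1290)/5832752 = (-1224 - 1290)/5832752 = -2514*1/5832752 = -1257/2916376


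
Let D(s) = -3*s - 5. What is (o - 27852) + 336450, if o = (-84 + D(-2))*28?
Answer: 306274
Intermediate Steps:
D(s) = -5 - 3*s
o = -2324 (o = (-84 + (-5 - 3*(-2)))*28 = (-84 + (-5 + 6))*28 = (-84 + 1)*28 = -83*28 = -2324)
(o - 27852) + 336450 = (-2324 - 27852) + 336450 = -30176 + 336450 = 306274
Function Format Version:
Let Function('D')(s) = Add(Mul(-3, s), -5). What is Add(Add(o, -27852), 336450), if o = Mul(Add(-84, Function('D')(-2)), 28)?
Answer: 306274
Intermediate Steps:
Function('D')(s) = Add(-5, Mul(-3, s))
o = -2324 (o = Mul(Add(-84, Add(-5, Mul(-3, -2))), 28) = Mul(Add(-84, Add(-5, 6)), 28) = Mul(Add(-84, 1), 28) = Mul(-83, 28) = -2324)
Add(Add(o, -27852), 336450) = Add(Add(-2324, -27852), 336450) = Add(-30176, 336450) = 306274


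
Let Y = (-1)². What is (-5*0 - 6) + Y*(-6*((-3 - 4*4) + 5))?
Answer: 78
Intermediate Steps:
Y = 1
(-5*0 - 6) + Y*(-6*((-3 - 4*4) + 5)) = (-5*0 - 6) + 1*(-6*((-3 - 4*4) + 5)) = (0 - 6) + 1*(-6*((-3 - 16) + 5)) = -6 + 1*(-6*(-19 + 5)) = -6 + 1*(-6*(-14)) = -6 + 1*84 = -6 + 84 = 78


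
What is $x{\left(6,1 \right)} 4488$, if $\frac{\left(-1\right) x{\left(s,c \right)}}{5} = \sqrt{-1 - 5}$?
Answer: $- 22440 i \sqrt{6} \approx - 54967.0 i$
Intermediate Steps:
$x{\left(s,c \right)} = - 5 i \sqrt{6}$ ($x{\left(s,c \right)} = - 5 \sqrt{-1 - 5} = - 5 \sqrt{-6} = - 5 i \sqrt{6}$)
$x{\left(6,1 \right)} 4488 = - 5 i \sqrt{6} \cdot 4488 = - 22440 i \sqrt{6}$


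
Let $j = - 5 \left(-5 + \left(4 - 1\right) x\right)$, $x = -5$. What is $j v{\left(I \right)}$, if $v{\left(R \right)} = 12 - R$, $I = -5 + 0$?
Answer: $1700$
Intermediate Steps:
$I = -5$
$j = 100$ ($j = - 5 \left(-5 + \left(4 - 1\right) \left(-5\right)\right) = - 5 \left(-5 + 3 \left(-5\right)\right) = - 5 \left(-5 - 15\right) = \left(-5\right) \left(-20\right) = 100$)
$j v{\left(I \right)} = 100 \left(12 - -5\right) = 100 \left(12 + 5\right) = 100 \cdot 17 = 1700$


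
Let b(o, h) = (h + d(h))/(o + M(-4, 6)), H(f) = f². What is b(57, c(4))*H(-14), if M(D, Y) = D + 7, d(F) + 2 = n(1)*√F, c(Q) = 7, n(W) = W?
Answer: 49/3 + 49*√7/15 ≈ 24.976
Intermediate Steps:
d(F) = -2 + √F (d(F) = -2 + 1*√F = -2 + √F)
M(D, Y) = 7 + D
b(o, h) = (-2 + h + √h)/(3 + o) (b(o, h) = (h + (-2 + √h))/(o + (7 - 4)) = (-2 + h + √h)/(o + 3) = (-2 + h + √h)/(3 + o))
b(57, c(4))*H(-14) = ((-2 + 7 + √7)/(3 + 57))*(-14)² = ((5 + √7)/60)*196 = (1/12 + √7/60)*196 = 49/3 + 49*√7/15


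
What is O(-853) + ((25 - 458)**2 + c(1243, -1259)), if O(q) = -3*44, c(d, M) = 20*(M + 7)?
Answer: 162317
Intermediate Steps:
c(d, M) = 140 + 20*M (c(d, M) = 20*(7 + M) = 140 + 20*M)
O(q) = -132
O(-853) + ((25 - 458)**2 + c(1243, -1259)) = -132 + ((25 - 458)**2 + (140 + 20*(-1259))) = -132 + ((-433)**2 + (140 - 25180)) = -132 + (187489 - 25040) = -132 + 162449 = 162317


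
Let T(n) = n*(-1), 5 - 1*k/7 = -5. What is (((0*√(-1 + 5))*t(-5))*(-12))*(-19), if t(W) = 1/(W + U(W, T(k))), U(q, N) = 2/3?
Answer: 0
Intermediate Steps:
k = 70 (k = 35 - 7*(-5) = 35 + 35 = 70)
T(n) = -n
U(q, N) = ⅔ (U(q, N) = 2*(⅓) = ⅔)
t(W) = 1/(⅔ + W) (t(W) = 1/(W + ⅔) = 1/(⅔ + W))
(((0*√(-1 + 5))*t(-5))*(-12))*(-19) = (((0*√(-1 + 5))*(3/(2 + 3*(-5))))*(-12))*(-19) = (((0*√4)*(3/(2 - 15)))*(-12))*(-19) = (((0*2)*(3/(-13)))*(-12))*(-19) = ((0*(3*(-1/13)))*(-12))*(-19) = ((0*(-3/13))*(-12))*(-19) = (0*(-12))*(-19) = 0*(-19) = 0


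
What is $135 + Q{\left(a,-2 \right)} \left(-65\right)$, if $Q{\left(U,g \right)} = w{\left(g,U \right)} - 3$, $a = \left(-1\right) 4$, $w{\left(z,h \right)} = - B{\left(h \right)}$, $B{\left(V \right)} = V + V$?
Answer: $-190$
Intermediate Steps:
$B{\left(V \right)} = 2 V$
$w{\left(z,h \right)} = - 2 h$
$a = -4$
$Q{\left(U,g \right)} = -3 - 2 U$ ($Q{\left(U,g \right)} = - 2 U - 3 = -3 - 2 U$)
$135 + Q{\left(a,-2 \right)} \left(-65\right) = 135 + \left(-3 - -8\right) \left(-65\right) = 135 + \left(-3 + 8\right) \left(-65\right) = 135 + 5 \left(-65\right) = 135 - 325 = -190$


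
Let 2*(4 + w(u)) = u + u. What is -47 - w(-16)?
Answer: -27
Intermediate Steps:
w(u) = -4 + u (w(u) = -4 + (u + u)/2 = -4 + (2*u)/2 = -4 + u)
-47 - w(-16) = -47 - (-4 - 16) = -47 - 1*(-20) = -47 + 20 = -27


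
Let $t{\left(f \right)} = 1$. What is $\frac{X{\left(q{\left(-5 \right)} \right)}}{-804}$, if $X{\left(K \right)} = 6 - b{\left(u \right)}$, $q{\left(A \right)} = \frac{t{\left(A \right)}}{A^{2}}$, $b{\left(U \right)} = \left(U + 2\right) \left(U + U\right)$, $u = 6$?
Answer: $\frac{15}{134} \approx 0.11194$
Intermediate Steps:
$b{\left(U \right)} = 2 U \left(2 + U\right)$ ($b{\left(U \right)} = \left(2 + U\right) 2 U = 2 U \left(2 + U\right)$)
$q{\left(A \right)} = \frac{1}{A^{2}}$ ($q{\left(A \right)} = 1 \frac{1}{A^{2}} = \frac{1}{A^{2}}$)
$X{\left(K \right)} = -90$ ($X{\left(K \right)} = 6 - 2 \cdot 6 \left(2 + 6\right) = 6 - 2 \cdot 6 \cdot 8 = 6 - 96 = -90$)
$\frac{X{\left(q{\left(-5 \right)} \right)}}{-804} = - \frac{90}{-804} = \left(-90\right) \left(- \frac{1}{804}\right) = \frac{15}{134}$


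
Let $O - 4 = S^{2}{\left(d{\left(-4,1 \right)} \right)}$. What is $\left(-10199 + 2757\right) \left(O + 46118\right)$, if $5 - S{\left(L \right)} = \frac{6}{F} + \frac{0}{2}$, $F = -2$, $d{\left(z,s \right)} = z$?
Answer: $-343716212$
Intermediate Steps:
$S{\left(L \right)} = 8$ ($S{\left(L \right)} = 5 - \left(\frac{6}{-2} + \frac{0}{2}\right) = 5 - \left(6 \left(- \frac{1}{2}\right) + 0 \cdot \frac{1}{2}\right) = 5 - \left(-3 + 0\right) = 5 - -3 = 5 + 3 = 8$)
$O = 68$ ($O = 4 + 8^{2} = 4 + 64 = 68$)
$\left(-10199 + 2757\right) \left(O + 46118\right) = \left(-10199 + 2757\right) \left(68 + 46118\right) = \left(-7442\right) 46186 = -343716212$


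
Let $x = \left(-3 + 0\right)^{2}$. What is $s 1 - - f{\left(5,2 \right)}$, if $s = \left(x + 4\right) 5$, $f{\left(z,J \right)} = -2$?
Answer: $63$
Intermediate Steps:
$x = 9$ ($x = \left(-3\right)^{2} = 9$)
$s = 65$ ($s = \left(9 + 4\right) 5 = 13 \cdot 5 = 65$)
$s 1 - - f{\left(5,2 \right)} = 65 \cdot 1 - 2 = 65 + \left(-2 + 0\right) = 65 - 2 = 63$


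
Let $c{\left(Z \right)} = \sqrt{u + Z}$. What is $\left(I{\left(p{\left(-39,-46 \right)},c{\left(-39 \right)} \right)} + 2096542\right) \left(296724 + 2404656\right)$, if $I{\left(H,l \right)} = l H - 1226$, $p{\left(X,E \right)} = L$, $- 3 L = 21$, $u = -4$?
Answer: $5660244736080 - 18909660 i \sqrt{43} \approx 5.6602 \cdot 10^{12} - 1.24 \cdot 10^{8} i$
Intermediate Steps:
$c{\left(Z \right)} = \sqrt{-4 + Z}$
$L = -7$ ($L = \left(- \frac{1}{3}\right) 21 = -7$)
$p{\left(X,E \right)} = -7$
$I{\left(H,l \right)} = -1226 + H l$ ($I{\left(H,l \right)} = H l - 1226 = -1226 + H l$)
$\left(I{\left(p{\left(-39,-46 \right)},c{\left(-39 \right)} \right)} + 2096542\right) \left(296724 + 2404656\right) = \left(\left(-1226 - 7 \sqrt{-4 - 39}\right) + 2096542\right) \left(296724 + 2404656\right) = \left(\left(-1226 - 7 \sqrt{-43}\right) + 2096542\right) 2701380 = \left(\left(-1226 - 7 i \sqrt{43}\right) + 2096542\right) 2701380 = \left(2095316 - 7 i \sqrt{43}\right) 2701380 = 5660244736080 - 18909660 i \sqrt{43}$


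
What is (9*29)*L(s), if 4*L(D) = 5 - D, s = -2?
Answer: 1827/4 ≈ 456.75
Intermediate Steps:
L(D) = 5/4 - D/4 (L(D) = (5 - D)/4 = 5/4 - D/4)
(9*29)*L(s) = (9*29)*(5/4 - ¼*(-2)) = 261*(5/4 + ½) = 261*(7/4) = 1827/4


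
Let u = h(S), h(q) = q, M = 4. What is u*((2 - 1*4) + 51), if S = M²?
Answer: 784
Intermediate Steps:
S = 16 (S = 4² = 16)
u = 16
u*((2 - 1*4) + 51) = 16*((2 - 1*4) + 51) = 16*((2 - 4) + 51) = 16*(-2 + 51) = 16*49 = 784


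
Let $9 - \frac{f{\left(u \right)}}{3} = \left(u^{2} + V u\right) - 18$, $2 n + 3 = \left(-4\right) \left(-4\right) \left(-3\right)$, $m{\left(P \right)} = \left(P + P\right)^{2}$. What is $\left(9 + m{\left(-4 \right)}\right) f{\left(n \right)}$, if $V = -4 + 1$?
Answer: $- \frac{612981}{4} \approx -1.5325 \cdot 10^{5}$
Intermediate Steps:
$V = -3$
$m{\left(P \right)} = 4 P^{2}$ ($m{\left(P \right)} = \left(2 P\right)^{2} = 4 P^{2}$)
$n = - \frac{51}{2}$ ($n = - \frac{3}{2} + \frac{\left(-4\right) \left(-4\right) \left(-3\right)}{2} = - \frac{3}{2} + \frac{16 \left(-3\right)}{2} = - \frac{3}{2} + \frac{1}{2} \left(-48\right) = - \frac{3}{2} - 24 = - \frac{51}{2} \approx -25.5$)
$f{\left(u \right)} = 81 - 3 u^{2} + 9 u$ ($f{\left(u \right)} = 27 - 3 \left(\left(u^{2} - 3 u\right) - 18\right) = 27 - 3 \left(-18 + u^{2} - 3 u\right) = 27 + \left(54 - 3 u^{2} + 9 u\right) = 81 - 3 u^{2} + 9 u$)
$\left(9 + m{\left(-4 \right)}\right) f{\left(n \right)} = \left(9 + 4 \left(-4\right)^{2}\right) \left(81 - 3 \left(- \frac{51}{2}\right)^{2} + 9 \left(- \frac{51}{2}\right)\right) = \left(9 + 4 \cdot 16\right) \left(81 - \frac{7803}{4} - \frac{459}{2}\right) = \left(9 + 64\right) \left(81 - \frac{7803}{4} - \frac{459}{2}\right) = 73 \left(- \frac{8397}{4}\right) = - \frac{612981}{4}$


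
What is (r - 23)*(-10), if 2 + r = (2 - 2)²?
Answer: 250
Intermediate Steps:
r = -2 (r = -2 + (2 - 2)² = -2 + 0² = -2 + 0 = -2)
(r - 23)*(-10) = (-2 - 23)*(-10) = -25*(-10) = 250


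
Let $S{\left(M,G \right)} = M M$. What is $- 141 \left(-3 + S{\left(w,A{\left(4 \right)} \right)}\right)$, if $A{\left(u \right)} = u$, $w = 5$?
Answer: $-3102$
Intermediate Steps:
$S{\left(M,G \right)} = M^{2}$
$- 141 \left(-3 + S{\left(w,A{\left(4 \right)} \right)}\right) = - 141 \left(-3 + 5^{2}\right) = - 141 \left(-3 + 25\right) = \left(-141\right) 22 = -3102$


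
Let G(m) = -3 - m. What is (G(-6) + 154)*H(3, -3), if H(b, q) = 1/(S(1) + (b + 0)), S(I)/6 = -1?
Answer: -157/3 ≈ -52.333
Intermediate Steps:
S(I) = -6 (S(I) = 6*(-1) = -6)
H(b, q) = 1/(-6 + b) (H(b, q) = 1/(-6 + (b + 0)) = 1/(-6 + b))
(G(-6) + 154)*H(3, -3) = ((-3 - 1*(-6)) + 154)/(-6 + 3) = ((-3 + 6) + 154)/(-3) = (3 + 154)*(-⅓) = 157*(-⅓) = -157/3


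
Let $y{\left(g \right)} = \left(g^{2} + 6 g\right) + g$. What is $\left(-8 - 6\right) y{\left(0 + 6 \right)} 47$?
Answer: $-51324$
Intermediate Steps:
$y{\left(g \right)} = g^{2} + 7 g$
$\left(-8 - 6\right) y{\left(0 + 6 \right)} 47 = \left(-8 - 6\right) \left(0 + 6\right) \left(7 + \left(0 + 6\right)\right) 47 = - 14 \cdot 6 \left(7 + 6\right) 47 = - 14 \cdot 6 \cdot 13 \cdot 47 = \left(-14\right) 78 \cdot 47 = \left(-1092\right) 47 = -51324$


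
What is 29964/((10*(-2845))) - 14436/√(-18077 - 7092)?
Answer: -14982/14225 + 14436*I*√25169/25169 ≈ -1.0532 + 90.994*I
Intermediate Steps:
29964/((10*(-2845))) - 14436/√(-18077 - 7092) = 29964/(-28450) - 14436*(-I*√25169/25169) = 29964*(-1/28450) - 14436*(-I*√25169/25169) = -14982/14225 - (-14436)*I*√25169/25169 = -14982/14225 + 14436*I*√25169/25169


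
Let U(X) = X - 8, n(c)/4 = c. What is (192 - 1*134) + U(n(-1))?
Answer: 46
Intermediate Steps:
n(c) = 4*c
U(X) = -8 + X
(192 - 1*134) + U(n(-1)) = (192 - 1*134) + (-8 + 4*(-1)) = (192 - 134) + (-8 - 4) = 58 - 12 = 46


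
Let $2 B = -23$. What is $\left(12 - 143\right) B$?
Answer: $\frac{3013}{2} \approx 1506.5$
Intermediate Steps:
$B = - \frac{23}{2}$ ($B = \frac{1}{2} \left(-23\right) = - \frac{23}{2} \approx -11.5$)
$\left(12 - 143\right) B = \left(12 - 143\right) \left(- \frac{23}{2}\right) = \left(-131\right) \left(- \frac{23}{2}\right) = \frac{3013}{2}$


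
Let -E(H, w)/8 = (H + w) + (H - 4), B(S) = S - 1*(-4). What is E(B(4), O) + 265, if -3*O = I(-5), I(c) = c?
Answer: 467/3 ≈ 155.67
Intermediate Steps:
B(S) = 4 + S (B(S) = S + 4 = 4 + S)
O = 5/3 (O = -⅓*(-5) = 5/3 ≈ 1.6667)
E(H, w) = 32 - 16*H - 8*w (E(H, w) = -8*((H + w) + (H - 4)) = -8*((H + w) + (-4 + H)) = -8*(-4 + w + 2*H) = 32 - 16*H - 8*w)
E(B(4), O) + 265 = (32 - 16*(4 + 4) - 8*5/3) + 265 = (32 - 16*8 - 40/3) + 265 = (32 - 128 - 40/3) + 265 = -328/3 + 265 = 467/3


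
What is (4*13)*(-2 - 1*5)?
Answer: -364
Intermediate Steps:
(4*13)*(-2 - 1*5) = 52*(-2 - 5) = 52*(-7) = -364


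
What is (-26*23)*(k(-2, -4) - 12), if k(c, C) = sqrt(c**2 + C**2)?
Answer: 7176 - 1196*sqrt(5) ≈ 4501.7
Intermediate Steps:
k(c, C) = sqrt(C**2 + c**2)
(-26*23)*(k(-2, -4) - 12) = (-26*23)*(sqrt((-4)**2 + (-2)**2) - 12) = -598*(sqrt(16 + 4) - 12) = -598*(sqrt(20) - 12) = -598*(2*sqrt(5) - 12) = -598*(-12 + 2*sqrt(5)) = 7176 - 1196*sqrt(5)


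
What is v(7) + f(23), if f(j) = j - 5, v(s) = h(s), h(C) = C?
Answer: 25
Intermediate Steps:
v(s) = s
f(j) = -5 + j
v(7) + f(23) = 7 + (-5 + 23) = 7 + 18 = 25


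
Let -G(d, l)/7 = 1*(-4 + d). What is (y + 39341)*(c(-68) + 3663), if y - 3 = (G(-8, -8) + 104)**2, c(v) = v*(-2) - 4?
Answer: 283440960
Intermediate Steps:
G(d, l) = 28 - 7*d (G(d, l) = -7*(-4 + d) = 28 - 7*d)
c(v) = -4 - 2*v (c(v) = -2*v - 4 = -4 - 2*v)
y = 35347 (y = 3 + ((28 - 7*(-8)) + 104)**2 = 3 + ((28 + 56) + 104)**2 = 3 + (84 + 104)**2 = 3 + 188**2 = 3 + 35344 = 35347)
(y + 39341)*(c(-68) + 3663) = (35347 + 39341)*((-4 - 2*(-68)) + 3663) = 74688*((-4 + 136) + 3663) = 74688*(132 + 3663) = 74688*3795 = 283440960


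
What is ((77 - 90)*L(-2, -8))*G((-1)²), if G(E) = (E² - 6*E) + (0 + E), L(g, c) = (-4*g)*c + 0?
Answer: -3328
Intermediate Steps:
L(g, c) = -4*c*g (L(g, c) = -4*c*g + 0 = -4*c*g)
G(E) = E² - 5*E (G(E) = (E² - 6*E) + E = E² - 5*E)
((77 - 90)*L(-2, -8))*G((-1)²) = ((77 - 90)*(-4*(-8)*(-2)))*((-1)²*(-5 + (-1)²)) = (-13*(-64))*(1*(-5 + 1)) = 832*(1*(-4)) = 832*(-4) = -3328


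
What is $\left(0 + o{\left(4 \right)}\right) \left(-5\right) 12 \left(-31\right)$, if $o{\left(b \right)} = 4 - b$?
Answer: $0$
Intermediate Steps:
$\left(0 + o{\left(4 \right)}\right) \left(-5\right) 12 \left(-31\right) = \left(0 + \left(4 - 4\right)\right) \left(-5\right) 12 \left(-31\right) = \left(0 + 0\right) \left(-5\right) 12 \left(-31\right) = 0 \left(-5\right) 12 \left(-31\right) = 0 \cdot 12 \left(-31\right) = 0 \left(-31\right) = 0$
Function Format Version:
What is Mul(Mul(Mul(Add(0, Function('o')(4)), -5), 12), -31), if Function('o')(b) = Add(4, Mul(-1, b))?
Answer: 0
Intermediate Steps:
Mul(Mul(Mul(Add(0, Function('o')(4)), -5), 12), -31) = Mul(Mul(Mul(Add(0, Add(4, Mul(-1, 4))), -5), 12), -31) = Mul(Mul(Mul(Add(0, Add(4, -4)), -5), 12), -31) = Mul(Mul(Mul(Add(0, 0), -5), 12), -31) = Mul(Mul(Mul(0, -5), 12), -31) = Mul(Mul(0, 12), -31) = Mul(0, -31) = 0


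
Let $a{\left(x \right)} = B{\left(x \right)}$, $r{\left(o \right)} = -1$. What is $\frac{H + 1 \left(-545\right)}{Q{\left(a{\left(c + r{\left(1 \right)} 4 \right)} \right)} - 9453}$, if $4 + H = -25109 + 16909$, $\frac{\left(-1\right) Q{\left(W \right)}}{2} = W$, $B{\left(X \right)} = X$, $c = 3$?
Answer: $\frac{673}{727} \approx 0.92572$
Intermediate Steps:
$a{\left(x \right)} = x$
$Q{\left(W \right)} = - 2 W$
$H = -8204$ ($H = -4 + \left(-25109 + 16909\right) = -4 - 8200 = -8204$)
$\frac{H + 1 \left(-545\right)}{Q{\left(a{\left(c + r{\left(1 \right)} 4 \right)} \right)} - 9453} = \frac{-8204 + 1 \left(-545\right)}{- 2 \left(3 - 4\right) - 9453} = \frac{-8204 - 545}{- 2 \left(3 - 4\right) - 9453} = - \frac{8749}{\left(-2\right) \left(-1\right) - 9453} = - \frac{8749}{2 - 9453} = - \frac{8749}{-9451} = \left(-8749\right) \left(- \frac{1}{9451}\right) = \frac{673}{727}$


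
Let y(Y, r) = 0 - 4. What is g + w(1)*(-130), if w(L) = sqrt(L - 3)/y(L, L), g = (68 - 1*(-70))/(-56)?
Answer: -69/28 + 65*I*sqrt(2)/2 ≈ -2.4643 + 45.962*I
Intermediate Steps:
g = -69/28 (g = (68 + 70)*(-1/56) = 138*(-1/56) = -69/28 ≈ -2.4643)
y(Y, r) = -4
w(L) = -sqrt(-3 + L)/4 (w(L) = sqrt(L - 3)/(-4) = sqrt(-3 + L)*(-1/4) = -sqrt(-3 + L)/4)
g + w(1)*(-130) = -69/28 - sqrt(-3 + 1)/4*(-130) = -69/28 - I*sqrt(2)/4*(-130) = -69/28 + 65*I*sqrt(2)/2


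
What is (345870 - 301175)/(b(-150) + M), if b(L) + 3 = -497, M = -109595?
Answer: -8939/22019 ≈ -0.40597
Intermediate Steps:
b(L) = -500 (b(L) = -3 - 497 = -500)
(345870 - 301175)/(b(-150) + M) = (345870 - 301175)/(-500 - 109595) = 44695/(-110095) = 44695*(-1/110095) = -8939/22019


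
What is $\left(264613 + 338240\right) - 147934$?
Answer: $454919$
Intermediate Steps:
$\left(264613 + 338240\right) - 147934 = 602853 - 147934 = 454919$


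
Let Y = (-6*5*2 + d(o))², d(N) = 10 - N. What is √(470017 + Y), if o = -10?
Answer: √471617 ≈ 686.74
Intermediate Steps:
Y = 1600 (Y = (-6*5*2 + (10 - 1*(-10)))² = (-30*2 + (10 + 10))² = (-60 + 20)² = (-40)² = 1600)
√(470017 + Y) = √(470017 + 1600) = √471617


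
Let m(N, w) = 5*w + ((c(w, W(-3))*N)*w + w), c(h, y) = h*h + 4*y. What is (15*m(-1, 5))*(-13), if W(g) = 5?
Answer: 38025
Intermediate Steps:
c(h, y) = h² + 4*y
m(N, w) = 6*w + N*w*(20 + w²) (m(N, w) = 5*w + (((w² + 4*5)*N)*w + w) = 5*w + (((w² + 20)*N)*w + w) = 5*w + (((20 + w²)*N)*w + w) = 5*w + ((N*(20 + w²))*w + w) = 5*w + (N*w*(20 + w²) + w) = 5*w + (w + N*w*(20 + w²)) = 6*w + N*w*(20 + w²))
(15*m(-1, 5))*(-13) = (15*(5*(6 - (20 + 5²))))*(-13) = (15*(5*(6 - (20 + 25))))*(-13) = (15*(5*(6 - 1*45)))*(-13) = (15*(5*(6 - 45)))*(-13) = (15*(5*(-39)))*(-13) = (15*(-195))*(-13) = -2925*(-13) = 38025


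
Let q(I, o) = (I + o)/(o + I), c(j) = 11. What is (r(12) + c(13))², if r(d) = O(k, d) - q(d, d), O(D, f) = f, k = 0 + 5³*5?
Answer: 484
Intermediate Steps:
k = 625 (k = 0 + 125*5 = 0 + 625 = 625)
q(I, o) = 1 (q(I, o) = (I + o)/(I + o) = 1)
r(d) = -1 + d (r(d) = d - 1*1 = d - 1 = -1 + d)
(r(12) + c(13))² = ((-1 + 12) + 11)² = (11 + 11)² = 22² = 484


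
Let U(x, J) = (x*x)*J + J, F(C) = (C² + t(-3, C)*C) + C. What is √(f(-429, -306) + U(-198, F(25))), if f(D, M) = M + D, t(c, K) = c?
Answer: 2*√5635535 ≈ 4747.9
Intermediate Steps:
f(D, M) = D + M
F(C) = C² - 2*C (F(C) = (C² - 3*C) + C = C² - 2*C)
U(x, J) = J + J*x² (U(x, J) = x²*J + J = J*x² + J = J + J*x²)
√(f(-429, -306) + U(-198, F(25))) = √((-429 - 306) + (25*(-2 + 25))*(1 + (-198)²)) = √(-735 + (25*23)*(1 + 39204)) = √(-735 + 575*39205) = √(-735 + 22542875) = √22542140 = 2*√5635535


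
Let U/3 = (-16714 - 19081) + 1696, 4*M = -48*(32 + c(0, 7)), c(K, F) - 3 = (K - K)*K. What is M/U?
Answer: 140/34099 ≈ 0.0041057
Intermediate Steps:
c(K, F) = 3 (c(K, F) = 3 + (K - K)*K = 3 + 0*K = 3 + 0 = 3)
M = -420 (M = (-48*(32 + 3))/4 = (-48*35)/4 = (¼)*(-1680) = -420)
U = -102297 (U = 3*((-16714 - 19081) + 1696) = 3*(-35795 + 1696) = 3*(-34099) = -102297)
M/U = -420/(-102297) = -420*(-1/102297) = 140/34099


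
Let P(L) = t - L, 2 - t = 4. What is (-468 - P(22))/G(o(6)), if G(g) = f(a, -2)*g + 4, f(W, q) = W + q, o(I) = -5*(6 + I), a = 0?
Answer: -111/31 ≈ -3.5806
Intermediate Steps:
t = -2 (t = 2 - 1*4 = 2 - 4 = -2)
o(I) = -30 - 5*I
P(L) = -2 - L
G(g) = 4 - 2*g (G(g) = (0 - 2)*g + 4 = -2*g + 4 = 4 - 2*g)
(-468 - P(22))/G(o(6)) = (-468 - (-2 - 1*22))/(4 - 2*(-30 - 5*6)) = (-468 - (-2 - 22))/(4 - 2*(-30 - 30)) = (-468 - 1*(-24))/(4 - 2*(-60)) = (-468 + 24)/(4 + 120) = -444/124 = -444*1/124 = -111/31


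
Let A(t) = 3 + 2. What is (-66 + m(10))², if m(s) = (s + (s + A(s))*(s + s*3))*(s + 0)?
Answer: 36409156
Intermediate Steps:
A(t) = 5
m(s) = s*(s + 4*s*(5 + s)) (m(s) = (s + (s + 5)*(s + s*3))*(s + 0) = (s + (5 + s)*(s + 3*s))*s = (s + (5 + s)*(4*s))*s = (s + 4*s*(5 + s))*s = s*(s + 4*s*(5 + s)))
(-66 + m(10))² = (-66 + 10²*(21 + 4*10))² = (-66 + 100*(21 + 40))² = (-66 + 100*61)² = (-66 + 6100)² = 6034² = 36409156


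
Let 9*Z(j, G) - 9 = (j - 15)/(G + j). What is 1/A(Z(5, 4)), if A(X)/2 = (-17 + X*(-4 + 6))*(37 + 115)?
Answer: -81/375440 ≈ -0.00021575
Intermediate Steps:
Z(j, G) = 1 + (-15 + j)/(9*(G + j)) (Z(j, G) = 1 + ((j - 15)/(G + j))/9 = 1 + ((-15 + j)/(G + j))/9 = 1 + (-15 + j)/(9*(G + j)))
A(X) = -5168 + 608*X (A(X) = 2*((-17 + X*(-4 + 6))*(37 + 115)) = 2*((-17 + X*2)*152) = 2*((-17 + 2*X)*152) = 2*(-2584 + 304*X) = -5168 + 608*X)
1/A(Z(5, 4)) = 1/(-5168 + 608*((-5/3 + 4 + (10/9)*5)/(4 + 5))) = 1/(-5168 + 608*((-5/3 + 4 + 50/9)/9)) = 1/(-5168 + 608*((1/9)*(71/9))) = 1/(-5168 + 608*(71/81)) = 1/(-5168 + 43168/81) = 1/(-375440/81) = -81/375440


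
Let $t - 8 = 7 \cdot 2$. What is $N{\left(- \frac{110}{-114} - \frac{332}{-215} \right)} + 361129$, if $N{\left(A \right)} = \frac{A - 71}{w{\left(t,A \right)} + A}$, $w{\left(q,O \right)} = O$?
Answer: $\frac{11103935943}{30749} \approx 3.6112 \cdot 10^{5}$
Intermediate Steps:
$t = 22$ ($t = 8 + 7 \cdot 2 = 8 + 14 = 22$)
$N{\left(A \right)} = \frac{-71 + A}{2 A}$ ($N{\left(A \right)} = \frac{A - 71}{A + A} = \frac{-71 + A}{2 A}$)
$N{\left(- \frac{110}{-114} - \frac{332}{-215} \right)} + 361129 = \frac{-71 - \left(- \frac{332}{215} - \frac{55}{57}\right)}{2 \left(- \frac{110}{-114} - \frac{332}{-215}\right)} + 361129 = \frac{-71 - - \frac{30749}{12255}}{2 \left(\left(-110\right) \left(- \frac{1}{114}\right) - - \frac{332}{215}\right)} + 361129 = \frac{-71 + \left(\frac{55}{57} + \frac{332}{215}\right)}{2 \left(\frac{55}{57} + \frac{332}{215}\right)} + 361129 = \frac{-71 + \frac{30749}{12255}}{2 \cdot \frac{30749}{12255}} + 361129 = \frac{1}{2} \cdot \frac{12255}{30749} \left(- \frac{839356}{12255}\right) + 361129 = - \frac{419678}{30749} + 361129 = \frac{11103935943}{30749}$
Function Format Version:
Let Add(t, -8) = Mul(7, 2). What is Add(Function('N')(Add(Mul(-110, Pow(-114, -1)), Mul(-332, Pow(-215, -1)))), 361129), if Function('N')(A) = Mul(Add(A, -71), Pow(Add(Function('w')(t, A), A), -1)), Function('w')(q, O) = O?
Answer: Rational(11103935943, 30749) ≈ 3.6112e+5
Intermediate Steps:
t = 22 (t = Add(8, Mul(7, 2)) = Add(8, 14) = 22)
Function('N')(A) = Mul(Rational(1, 2), Pow(A, -1), Add(-71, A)) (Function('N')(A) = Mul(Add(A, -71), Pow(Add(A, A), -1)) = Mul(Add(-71, A), Pow(Mul(2, A), -1)) = Mul(Add(-71, A), Mul(Rational(1, 2), Pow(A, -1))) = Mul(Rational(1, 2), Pow(A, -1), Add(-71, A)))
Add(Function('N')(Add(Mul(-110, Pow(-114, -1)), Mul(-332, Pow(-215, -1)))), 361129) = Add(Mul(Rational(1, 2), Pow(Add(Mul(-110, Pow(-114, -1)), Mul(-332, Pow(-215, -1))), -1), Add(-71, Add(Mul(-110, Pow(-114, -1)), Mul(-332, Pow(-215, -1))))), 361129) = Add(Mul(Rational(1, 2), Pow(Add(Mul(-110, Rational(-1, 114)), Mul(-332, Rational(-1, 215))), -1), Add(-71, Add(Mul(-110, Rational(-1, 114)), Mul(-332, Rational(-1, 215))))), 361129) = Add(Mul(Rational(1, 2), Pow(Add(Rational(55, 57), Rational(332, 215)), -1), Add(-71, Add(Rational(55, 57), Rational(332, 215)))), 361129) = Add(Mul(Rational(1, 2), Pow(Rational(30749, 12255), -1), Add(-71, Rational(30749, 12255))), 361129) = Add(Mul(Rational(1, 2), Rational(12255, 30749), Rational(-839356, 12255)), 361129) = Add(Rational(-419678, 30749), 361129) = Rational(11103935943, 30749)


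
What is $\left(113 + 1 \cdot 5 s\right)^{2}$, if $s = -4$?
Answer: $8649$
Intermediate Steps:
$\left(113 + 1 \cdot 5 s\right)^{2} = \left(113 + 1 \cdot 5 \left(-4\right)\right)^{2} = \left(113 + 5 \left(-4\right)\right)^{2} = \left(113 - 20\right)^{2} = 93^{2} = 8649$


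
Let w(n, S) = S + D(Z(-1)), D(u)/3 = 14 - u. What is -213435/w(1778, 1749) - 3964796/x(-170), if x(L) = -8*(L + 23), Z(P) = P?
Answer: -153413408/43953 ≈ -3490.4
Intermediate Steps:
D(u) = 42 - 3*u (D(u) = 3*(14 - u) = 42 - 3*u)
w(n, S) = 45 + S (w(n, S) = S + (42 - 3*(-1)) = S + (42 + 3) = S + 45 = 45 + S)
x(L) = -184 - 8*L (x(L) = -8*(23 + L) = -184 - 8*L)
-213435/w(1778, 1749) - 3964796/x(-170) = -213435/(45 + 1749) - 3964796/(-184 - 8*(-170)) = -213435/1794 - 3964796/(-184 + 1360) = -213435*1/1794 - 3964796/1176 = -71145/598 - 3964796*1/1176 = -71145/598 - 991199/294 = -153413408/43953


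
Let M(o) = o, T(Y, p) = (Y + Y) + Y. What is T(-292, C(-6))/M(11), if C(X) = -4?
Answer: -876/11 ≈ -79.636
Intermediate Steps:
T(Y, p) = 3*Y (T(Y, p) = 2*Y + Y = 3*Y)
T(-292, C(-6))/M(11) = (3*(-292))/11 = -876*1/11 = -876/11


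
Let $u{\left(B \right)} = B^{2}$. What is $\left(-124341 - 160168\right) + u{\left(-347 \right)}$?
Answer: $-164100$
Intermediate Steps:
$\left(-124341 - 160168\right) + u{\left(-347 \right)} = \left(-124341 - 160168\right) + \left(-347\right)^{2} = -284509 + 120409 = -164100$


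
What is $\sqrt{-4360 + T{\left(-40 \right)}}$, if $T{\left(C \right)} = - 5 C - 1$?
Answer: $i \sqrt{4161} \approx 64.506 i$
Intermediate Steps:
$T{\left(C \right)} = -1 - 5 C$
$\sqrt{-4360 + T{\left(-40 \right)}} = \sqrt{-4360 - -199} = \sqrt{-4360 + \left(-1 + 200\right)} = \sqrt{-4360 + 199} = \sqrt{-4161} = i \sqrt{4161}$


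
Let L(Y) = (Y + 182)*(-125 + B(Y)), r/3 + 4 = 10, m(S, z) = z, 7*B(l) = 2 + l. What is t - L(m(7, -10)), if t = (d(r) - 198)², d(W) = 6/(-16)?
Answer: 27350047/448 ≈ 61049.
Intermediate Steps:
B(l) = 2/7 + l/7 (B(l) = (2 + l)/7 = 2/7 + l/7)
r = 18 (r = -12 + 3*10 = -12 + 30 = 18)
L(Y) = (182 + Y)*(-873/7 + Y/7) (L(Y) = (Y + 182)*(-125 + (2/7 + Y/7)) = (182 + Y)*(-873/7 + Y/7))
d(W) = -3/8 (d(W) = 6*(-1/16) = -3/8)
t = 2518569/64 (t = (-3/8 - 198)² = (-1587/8)² = 2518569/64 ≈ 39353.)
t - L(m(7, -10)) = 2518569/64 - (-22698 - 691/7*(-10) + (⅐)*(-10)²) = 2518569/64 - (-22698 + 6910/7 + (⅐)*100) = 2518569/64 - (-22698 + 6910/7 + 100/7) = 2518569/64 - 1*(-151876/7) = 2518569/64 + 151876/7 = 27350047/448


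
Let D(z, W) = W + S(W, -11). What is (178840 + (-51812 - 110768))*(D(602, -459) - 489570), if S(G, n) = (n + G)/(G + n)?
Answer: -7967855280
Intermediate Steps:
S(G, n) = 1 (S(G, n) = (G + n)/(G + n) = 1)
D(z, W) = 1 + W (D(z, W) = W + 1 = 1 + W)
(178840 + (-51812 - 110768))*(D(602, -459) - 489570) = (178840 + (-51812 - 110768))*((1 - 459) - 489570) = (178840 - 162580)*(-458 - 489570) = 16260*(-490028) = -7967855280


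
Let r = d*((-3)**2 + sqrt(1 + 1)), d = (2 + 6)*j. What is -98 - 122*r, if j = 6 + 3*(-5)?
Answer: 78958 + 8784*sqrt(2) ≈ 91381.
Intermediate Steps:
j = -9 (j = 6 - 15 = -9)
d = -72 (d = (2 + 6)*(-9) = 8*(-9) = -72)
r = -648 - 72*sqrt(2) (r = -72*((-3)**2 + sqrt(1 + 1)) = -72*(9 + sqrt(2)) = -648 - 72*sqrt(2) ≈ -749.82)
-98 - 122*r = -98 - 122*(-648 - 72*sqrt(2)) = -98 + (79056 + 8784*sqrt(2)) = 78958 + 8784*sqrt(2)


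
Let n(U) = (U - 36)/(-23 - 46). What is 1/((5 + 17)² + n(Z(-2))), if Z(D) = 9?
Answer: 23/11141 ≈ 0.0020644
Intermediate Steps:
n(U) = 12/23 - U/69 (n(U) = (-36 + U)/(-69) = (-36 + U)*(-1/69) = 12/23 - U/69)
1/((5 + 17)² + n(Z(-2))) = 1/((5 + 17)² + (12/23 - 1/69*9)) = 1/(22² + (12/23 - 3/23)) = 1/(484 + 9/23) = 1/(11141/23) = 23/11141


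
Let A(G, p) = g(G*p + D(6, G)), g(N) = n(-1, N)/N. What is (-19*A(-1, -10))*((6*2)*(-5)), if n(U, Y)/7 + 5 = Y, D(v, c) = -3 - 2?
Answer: 0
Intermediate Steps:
D(v, c) = -5
n(U, Y) = -35 + 7*Y
g(N) = (-35 + 7*N)/N
A(G, p) = 7 - 35/(-5 + G*p) (A(G, p) = 7 - 35/(G*p - 5) = 7 - 35/(-5 + G*p))
(-19*A(-1, -10))*((6*2)*(-5)) = (-133*(-10 - 1*(-10))/(-5 - 1*(-10)))*((6*2)*(-5)) = (-133*(-10 + 10)/(-5 + 10))*(12*(-5)) = -133*0/5*(-60) = -19*0*(-60) = 0*(-60) = 0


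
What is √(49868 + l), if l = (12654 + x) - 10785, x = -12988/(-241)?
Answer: 3*√334229645/241 ≈ 227.58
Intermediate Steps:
x = 12988/241 (x = -12988*(-1/241) = 12988/241 ≈ 53.892)
l = 463417/241 (l = (12654 + 12988/241) - 10785 = 3062602/241 - 10785 = 463417/241 ≈ 1922.9)
√(49868 + l) = √(49868 + 463417/241) = √(12481605/241) = 3*√334229645/241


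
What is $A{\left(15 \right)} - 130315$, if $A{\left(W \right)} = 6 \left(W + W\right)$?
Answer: $-130135$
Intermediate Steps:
$A{\left(W \right)} = 12 W$ ($A{\left(W \right)} = 6 \cdot 2 W = 12 W$)
$A{\left(15 \right)} - 130315 = 12 \cdot 15 - 130315 = 180 - 130315 = -130135$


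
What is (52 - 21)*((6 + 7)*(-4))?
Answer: -1612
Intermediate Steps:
(52 - 21)*((6 + 7)*(-4)) = 31*(13*(-4)) = 31*(-52) = -1612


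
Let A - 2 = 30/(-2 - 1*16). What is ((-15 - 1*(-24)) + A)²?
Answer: 784/9 ≈ 87.111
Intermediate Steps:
A = ⅓ (A = 2 + 30/(-2 - 1*16) = 2 + 30/(-2 - 16) = 2 + 30/(-18) = 2 + 30*(-1/18) = 2 - 5/3 = ⅓ ≈ 0.33333)
((-15 - 1*(-24)) + A)² = ((-15 - 1*(-24)) + ⅓)² = ((-15 + 24) + ⅓)² = (9 + ⅓)² = (28/3)² = 784/9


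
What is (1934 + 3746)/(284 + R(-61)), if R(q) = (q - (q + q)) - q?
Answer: 2840/203 ≈ 13.990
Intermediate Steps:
R(q) = -2*q (R(q) = (q - 2*q) - q = -q - q = -2*q)
(1934 + 3746)/(284 + R(-61)) = (1934 + 3746)/(284 - 2*(-61)) = 5680/(284 + 122) = 5680/406 = 5680*(1/406) = 2840/203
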